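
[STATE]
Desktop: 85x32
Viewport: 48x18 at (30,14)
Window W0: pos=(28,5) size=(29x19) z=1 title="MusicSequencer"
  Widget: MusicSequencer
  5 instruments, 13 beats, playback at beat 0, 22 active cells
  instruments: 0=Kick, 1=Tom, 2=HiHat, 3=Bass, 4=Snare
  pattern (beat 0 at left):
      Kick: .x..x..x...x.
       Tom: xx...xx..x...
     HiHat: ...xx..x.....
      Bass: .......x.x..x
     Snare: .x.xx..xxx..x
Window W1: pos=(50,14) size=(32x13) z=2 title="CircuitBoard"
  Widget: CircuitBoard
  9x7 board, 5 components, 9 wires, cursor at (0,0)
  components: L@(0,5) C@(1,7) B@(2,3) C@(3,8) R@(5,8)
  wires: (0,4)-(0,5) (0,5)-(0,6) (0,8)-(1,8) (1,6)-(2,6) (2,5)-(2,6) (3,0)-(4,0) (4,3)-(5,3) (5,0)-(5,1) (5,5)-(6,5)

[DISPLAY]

                    ┏━━━━━━━━━━━━━━━━━━━━━━━━━━━
                    ┃ CircuitBoard              
                    ┠───────────────────────────
                    ┃   0 1 2 3 4 5 6 7 8       
                    ┃0  [.]              · ─ L ─
                    ┃                           
                    ┃1                          
                    ┃                           
                    ┃2               B       · ─
━━━━━━━━━━━━━━━━━━━━┃                           
                    ┃3   ·                      
                    ┃    │                      
                    ┗━━━━━━━━━━━━━━━━━━━━━━━━━━━
                                                
                                                
                                                
                                                
                                                


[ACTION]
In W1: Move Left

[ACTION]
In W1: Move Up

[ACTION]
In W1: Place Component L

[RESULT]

                    ┏━━━━━━━━━━━━━━━━━━━━━━━━━━━
                    ┃ CircuitBoard              
                    ┠───────────────────────────
                    ┃   0 1 2 3 4 5 6 7 8       
                    ┃0  [L]              · ─ L ─
                    ┃                           
                    ┃1                          
                    ┃                           
                    ┃2               B       · ─
━━━━━━━━━━━━━━━━━━━━┃                           
                    ┃3   ·                      
                    ┃    │                      
                    ┗━━━━━━━━━━━━━━━━━━━━━━━━━━━
                                                
                                                
                                                
                                                
                                                


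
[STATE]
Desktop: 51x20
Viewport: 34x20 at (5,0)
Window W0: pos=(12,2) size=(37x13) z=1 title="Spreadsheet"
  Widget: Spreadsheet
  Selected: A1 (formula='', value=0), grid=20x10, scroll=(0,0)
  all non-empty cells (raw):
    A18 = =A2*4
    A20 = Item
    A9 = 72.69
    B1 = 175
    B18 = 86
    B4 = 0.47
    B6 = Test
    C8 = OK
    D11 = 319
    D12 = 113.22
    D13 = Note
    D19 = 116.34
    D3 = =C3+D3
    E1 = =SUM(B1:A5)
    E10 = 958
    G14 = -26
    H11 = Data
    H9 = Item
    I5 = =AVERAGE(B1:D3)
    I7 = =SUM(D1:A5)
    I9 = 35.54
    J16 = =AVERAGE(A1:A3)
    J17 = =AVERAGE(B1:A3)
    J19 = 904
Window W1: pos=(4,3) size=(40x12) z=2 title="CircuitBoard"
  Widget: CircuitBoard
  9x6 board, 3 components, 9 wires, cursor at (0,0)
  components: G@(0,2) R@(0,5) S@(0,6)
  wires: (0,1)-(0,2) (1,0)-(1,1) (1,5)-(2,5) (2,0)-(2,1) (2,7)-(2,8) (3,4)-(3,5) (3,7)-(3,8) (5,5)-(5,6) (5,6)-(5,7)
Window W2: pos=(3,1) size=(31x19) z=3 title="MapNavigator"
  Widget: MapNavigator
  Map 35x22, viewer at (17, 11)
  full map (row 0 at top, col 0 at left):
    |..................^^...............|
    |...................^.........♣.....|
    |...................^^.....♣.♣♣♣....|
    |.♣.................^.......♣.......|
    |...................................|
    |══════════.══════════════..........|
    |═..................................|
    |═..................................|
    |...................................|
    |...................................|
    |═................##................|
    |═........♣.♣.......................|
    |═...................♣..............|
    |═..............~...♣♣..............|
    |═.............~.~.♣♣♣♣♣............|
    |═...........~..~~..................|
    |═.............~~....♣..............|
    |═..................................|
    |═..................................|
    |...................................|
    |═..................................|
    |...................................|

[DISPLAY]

                                  
━━━━━━━━━━━━━━━━━━━━━━━━━━━━┓     
MapNavigator                ┃━━━━━
────────────────────────────┨━━━━━
............................┃     
══════.══════════════.......┃─────
............................┃     
............................┃     
............................┃     
............................┃     
.............##.............┃     
.....♣.♣.....@..............┃   · 
................♣...........┃     
...........~...♣♣...........┃   · 
..........~.~.♣♣♣♣♣.........┃━━━━━
........~..~~...............┃     
..........~~....♣...........┃     
............................┃     
............................┃     
━━━━━━━━━━━━━━━━━━━━━━━━━━━━┛     


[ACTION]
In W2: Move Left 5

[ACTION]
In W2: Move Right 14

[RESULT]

                                  
━━━━━━━━━━━━━━━━━━━━━━━━━━━━┓     
MapNavigator                ┃━━━━━
────────────────────────────┨━━━━━
......................      ┃     
════════════..........      ┃─────
......................      ┃     
......................      ┃     
......................      ┃     
......................      ┃     
....##................      ┃     
.............@........      ┃   · 
.......♣..............      ┃     
..~...♣♣..............      ┃   · 
.~.~.♣♣♣♣♣............      ┃━━━━━
..~~..................      ┃     
.~~....♣..............      ┃     
......................      ┃     
......................      ┃     
━━━━━━━━━━━━━━━━━━━━━━━━━━━━┛     


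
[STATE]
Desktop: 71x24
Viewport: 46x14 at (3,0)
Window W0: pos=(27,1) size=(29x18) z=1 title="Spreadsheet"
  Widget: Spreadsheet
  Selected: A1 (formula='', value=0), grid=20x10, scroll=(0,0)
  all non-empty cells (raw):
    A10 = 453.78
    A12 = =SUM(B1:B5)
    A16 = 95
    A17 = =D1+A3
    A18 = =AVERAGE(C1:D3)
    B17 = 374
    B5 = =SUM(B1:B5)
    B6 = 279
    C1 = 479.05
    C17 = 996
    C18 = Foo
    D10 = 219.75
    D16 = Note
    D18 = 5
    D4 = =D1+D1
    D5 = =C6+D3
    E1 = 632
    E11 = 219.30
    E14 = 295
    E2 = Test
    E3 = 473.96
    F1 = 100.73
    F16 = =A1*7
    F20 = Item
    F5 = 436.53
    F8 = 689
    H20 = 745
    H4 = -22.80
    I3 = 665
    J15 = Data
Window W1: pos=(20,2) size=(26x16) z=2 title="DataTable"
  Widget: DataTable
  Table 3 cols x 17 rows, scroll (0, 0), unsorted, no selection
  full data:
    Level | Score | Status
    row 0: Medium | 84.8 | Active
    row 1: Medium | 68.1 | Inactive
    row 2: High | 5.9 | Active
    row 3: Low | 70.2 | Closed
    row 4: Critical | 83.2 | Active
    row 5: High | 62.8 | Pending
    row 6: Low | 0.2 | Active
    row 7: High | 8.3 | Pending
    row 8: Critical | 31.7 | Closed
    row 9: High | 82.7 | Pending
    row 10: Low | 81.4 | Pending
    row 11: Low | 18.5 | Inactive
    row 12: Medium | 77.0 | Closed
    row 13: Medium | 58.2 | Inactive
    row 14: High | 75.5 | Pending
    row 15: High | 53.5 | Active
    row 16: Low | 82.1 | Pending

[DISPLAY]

                                              
                        ┏━━━━━━━━━━━━━━━━━━━━━
                 ┏━━━━━━━━━━━━━━━━━━━━━━━━┓   
                 ┃ DataTable              ┃───
                 ┠────────────────────────┨   
                 ┃Level   │Score│Status   ┃   
                 ┃────────┼─────┼──────── ┃---
                 ┃Medium  │84.8 │Active   ┃ 0 
                 ┃Medium  │68.1 │Inactive ┃ 0 
                 ┃High    │5.9  │Active   ┃ 0 
                 ┃Low     │70.2 │Closed   ┃ 0 
                 ┃Critical│83.2 │Active   ┃   
                 ┃High    │62.8 │Pending  ┃79 
                 ┃Low     │0.2  │Active   ┃ 0 


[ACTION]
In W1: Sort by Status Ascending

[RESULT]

                                              
                        ┏━━━━━━━━━━━━━━━━━━━━━
                 ┏━━━━━━━━━━━━━━━━━━━━━━━━┓   
                 ┃ DataTable              ┃───
                 ┠────────────────────────┨   
                 ┃Level   │Score│Status ▲ ┃   
                 ┃────────┼─────┼──────── ┃---
                 ┃Medium  │84.8 │Active   ┃ 0 
                 ┃High    │5.9  │Active   ┃ 0 
                 ┃Critical│83.2 │Active   ┃ 0 
                 ┃Low     │0.2  │Active   ┃ 0 
                 ┃High    │53.5 │Active   ┃   
                 ┃Low     │70.2 │Closed   ┃79 
                 ┃Critical│31.7 │Closed   ┃ 0 


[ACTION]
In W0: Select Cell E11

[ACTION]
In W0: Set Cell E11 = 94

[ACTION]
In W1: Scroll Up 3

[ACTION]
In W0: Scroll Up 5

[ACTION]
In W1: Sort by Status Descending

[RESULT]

                                              
                        ┏━━━━━━━━━━━━━━━━━━━━━
                 ┏━━━━━━━━━━━━━━━━━━━━━━━━┓   
                 ┃ DataTable              ┃───
                 ┠────────────────────────┨   
                 ┃Level   │Score│Status ▼ ┃   
                 ┃────────┼─────┼──────── ┃---
                 ┃High    │62.8 │Pending  ┃ 0 
                 ┃High    │8.3  │Pending  ┃ 0 
                 ┃High    │82.7 │Pending  ┃ 0 
                 ┃Low     │81.4 │Pending  ┃ 0 
                 ┃High    │75.5 │Pending  ┃   
                 ┃Low     │82.1 │Pending  ┃79 
                 ┃Medium  │68.1 │Inactive ┃ 0 


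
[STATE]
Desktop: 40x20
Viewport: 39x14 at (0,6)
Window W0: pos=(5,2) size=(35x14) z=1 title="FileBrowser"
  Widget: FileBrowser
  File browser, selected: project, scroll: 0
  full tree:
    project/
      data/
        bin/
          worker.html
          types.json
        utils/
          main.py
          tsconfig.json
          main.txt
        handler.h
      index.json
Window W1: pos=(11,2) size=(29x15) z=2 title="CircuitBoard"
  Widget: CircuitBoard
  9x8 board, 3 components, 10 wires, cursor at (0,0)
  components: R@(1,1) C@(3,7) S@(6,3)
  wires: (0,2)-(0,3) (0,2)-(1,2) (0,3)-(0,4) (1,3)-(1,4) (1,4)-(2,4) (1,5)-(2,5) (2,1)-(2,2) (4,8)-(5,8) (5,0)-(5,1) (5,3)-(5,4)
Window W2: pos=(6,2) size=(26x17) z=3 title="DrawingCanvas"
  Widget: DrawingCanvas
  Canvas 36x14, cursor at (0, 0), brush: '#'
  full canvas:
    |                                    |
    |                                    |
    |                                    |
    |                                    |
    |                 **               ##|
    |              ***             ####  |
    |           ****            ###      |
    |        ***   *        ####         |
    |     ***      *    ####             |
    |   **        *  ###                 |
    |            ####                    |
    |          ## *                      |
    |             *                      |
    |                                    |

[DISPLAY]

     ┃┃                        ┃·      
     ┃┃                        ┃       
     ┃┃                        ┃·   ·  
     ┃┃                 **     ┃│   │  
     ┃┃              ***       ┃·   ·  
     ┃┃           ****         ┃       
     ┃┃        ***   *        #┃       
     ┃┃     ***      *    #### ┃       
     ┃┃   **        *  ###     ┃       
     ┗┃            ####        ┃       
      ┃          ## *          ┃━━━━━━━
      ┃             *          ┃       
      ┗━━━━━━━━━━━━━━━━━━━━━━━━┛       
                                       


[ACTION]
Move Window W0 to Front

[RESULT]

     ┃    [+] data/                    
     ┃    index.json                   
     ┃                                 
     ┃                                 
     ┃                                 
     ┃                                 
     ┃                                 
     ┃                                 
     ┃                                 
     ┗━━━━━━━━━━━━━━━━━━━━━━━━━━━━━━━━━
      ┃          ## *          ┃━━━━━━━
      ┃             *          ┃       
      ┗━━━━━━━━━━━━━━━━━━━━━━━━┛       
                                       


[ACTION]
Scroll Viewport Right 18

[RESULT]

    ┃    [+] data/                    ┃
    ┃    index.json                   ┃
    ┃                                 ┃
    ┃                                 ┃
    ┃                                 ┃
    ┃                                 ┃
    ┃                                 ┃
    ┃                                 ┃
    ┃                                 ┃
    ┗━━━━━━━━━━━━━━━━━━━━━━━━━━━━━━━━━┛
     ┃          ## *          ┃━━━━━━━┛
     ┃             *          ┃        
     ┗━━━━━━━━━━━━━━━━━━━━━━━━┛        
                                       


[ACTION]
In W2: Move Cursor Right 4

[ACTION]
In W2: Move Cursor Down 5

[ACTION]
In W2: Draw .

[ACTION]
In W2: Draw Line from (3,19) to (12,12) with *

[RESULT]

    ┃    [+] data/                    ┃
    ┃    index.json                   ┃
    ┃                                 ┃
    ┃                                 ┃
    ┃                                 ┃
    ┃                                 ┃
    ┃                                 ┃
    ┃                                 ┃
    ┃                                 ┃
    ┗━━━━━━━━━━━━━━━━━━━━━━━━━━━━━━━━━┛
     ┃          ## *          ┃━━━━━━━┛
     ┃            **          ┃        
     ┗━━━━━━━━━━━━━━━━━━━━━━━━┛        
                                       


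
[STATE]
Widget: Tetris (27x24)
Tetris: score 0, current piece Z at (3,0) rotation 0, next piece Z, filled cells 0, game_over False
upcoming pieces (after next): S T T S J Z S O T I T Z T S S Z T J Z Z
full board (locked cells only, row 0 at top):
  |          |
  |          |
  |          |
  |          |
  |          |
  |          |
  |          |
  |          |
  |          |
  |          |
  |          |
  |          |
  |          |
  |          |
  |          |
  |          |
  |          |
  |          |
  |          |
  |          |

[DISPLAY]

   ▓▓     │Next:           
    ▓▓    │▓▓              
          │ ▓▓             
          │                
          │                
          │                
          │Score:          
          │0               
          │                
          │                
          │                
          │                
          │                
          │                
          │                
          │                
          │                
          │                
          │                
          │                
          │                
          │                
          │                
          │                


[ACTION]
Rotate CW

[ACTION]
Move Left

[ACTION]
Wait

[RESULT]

          │Next:           
   ▓      │▓▓              
  ▓▓      │ ▓▓             
  ▓       │                
          │                
          │                
          │Score:          
          │0               
          │                
          │                
          │                
          │                
          │                
          │                
          │                
          │                
          │                
          │                
          │                
          │                
          │                
          │                
          │                
          │                


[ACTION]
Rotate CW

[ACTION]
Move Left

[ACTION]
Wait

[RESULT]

          │Next:           
          │▓▓              
 ▓▓       │ ▓▓             
  ▓▓      │                
          │                
          │                
          │Score:          
          │0               
          │                
          │                
          │                
          │                
          │                
          │                
          │                
          │                
          │                
          │                
          │                
          │                
          │                
          │                
          │                
          │                


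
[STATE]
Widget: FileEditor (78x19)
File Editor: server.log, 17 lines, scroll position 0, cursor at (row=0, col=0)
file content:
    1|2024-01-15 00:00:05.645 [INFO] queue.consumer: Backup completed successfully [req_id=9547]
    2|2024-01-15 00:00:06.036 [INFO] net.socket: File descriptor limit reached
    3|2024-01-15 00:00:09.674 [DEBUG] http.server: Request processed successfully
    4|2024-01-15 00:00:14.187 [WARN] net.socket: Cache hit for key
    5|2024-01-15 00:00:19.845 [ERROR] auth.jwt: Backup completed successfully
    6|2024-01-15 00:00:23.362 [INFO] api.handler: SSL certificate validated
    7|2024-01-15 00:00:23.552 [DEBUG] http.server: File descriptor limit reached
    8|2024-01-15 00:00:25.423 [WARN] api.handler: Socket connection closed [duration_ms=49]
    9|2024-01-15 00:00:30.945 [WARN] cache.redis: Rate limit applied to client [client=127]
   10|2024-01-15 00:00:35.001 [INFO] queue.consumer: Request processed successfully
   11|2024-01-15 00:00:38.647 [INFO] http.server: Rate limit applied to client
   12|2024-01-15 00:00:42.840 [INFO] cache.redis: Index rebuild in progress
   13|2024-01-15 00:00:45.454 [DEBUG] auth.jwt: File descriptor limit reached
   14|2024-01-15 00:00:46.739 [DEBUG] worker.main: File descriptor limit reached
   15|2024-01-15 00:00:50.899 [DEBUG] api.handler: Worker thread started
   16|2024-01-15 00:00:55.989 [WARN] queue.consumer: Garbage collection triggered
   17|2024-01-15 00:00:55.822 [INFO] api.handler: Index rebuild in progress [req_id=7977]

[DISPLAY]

█024-01-15 00:00:05.645 [INFO] queue.consumer: Backup completed successfully ▲
2024-01-15 00:00:06.036 [INFO] net.socket: File descriptor limit reached     █
2024-01-15 00:00:09.674 [DEBUG] http.server: Request processed successfully  ░
2024-01-15 00:00:14.187 [WARN] net.socket: Cache hit for key                 ░
2024-01-15 00:00:19.845 [ERROR] auth.jwt: Backup completed successfully      ░
2024-01-15 00:00:23.362 [INFO] api.handler: SSL certificate validated        ░
2024-01-15 00:00:23.552 [DEBUG] http.server: File descriptor limit reached   ░
2024-01-15 00:00:25.423 [WARN] api.handler: Socket connection closed [duratio░
2024-01-15 00:00:30.945 [WARN] cache.redis: Rate limit applied to client [cli░
2024-01-15 00:00:35.001 [INFO] queue.consumer: Request processed successfully░
2024-01-15 00:00:38.647 [INFO] http.server: Rate limit applied to client     ░
2024-01-15 00:00:42.840 [INFO] cache.redis: Index rebuild in progress        ░
2024-01-15 00:00:45.454 [DEBUG] auth.jwt: File descriptor limit reached      ░
2024-01-15 00:00:46.739 [DEBUG] worker.main: File descriptor limit reached   ░
2024-01-15 00:00:50.899 [DEBUG] api.handler: Worker thread started           ░
2024-01-15 00:00:55.989 [WARN] queue.consumer: Garbage collection triggered  ░
2024-01-15 00:00:55.822 [INFO] api.handler: Index rebuild in progress [req_id░
                                                                             ░
                                                                             ▼


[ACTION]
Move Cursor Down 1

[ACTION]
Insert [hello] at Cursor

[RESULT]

2024-01-15 00:00:05.645 [INFO] queue.consumer: Backup completed successfully ▲
hello█024-01-15 00:00:06.036 [INFO] net.socket: File descriptor limit reached█
2024-01-15 00:00:09.674 [DEBUG] http.server: Request processed successfully  ░
2024-01-15 00:00:14.187 [WARN] net.socket: Cache hit for key                 ░
2024-01-15 00:00:19.845 [ERROR] auth.jwt: Backup completed successfully      ░
2024-01-15 00:00:23.362 [INFO] api.handler: SSL certificate validated        ░
2024-01-15 00:00:23.552 [DEBUG] http.server: File descriptor limit reached   ░
2024-01-15 00:00:25.423 [WARN] api.handler: Socket connection closed [duratio░
2024-01-15 00:00:30.945 [WARN] cache.redis: Rate limit applied to client [cli░
2024-01-15 00:00:35.001 [INFO] queue.consumer: Request processed successfully░
2024-01-15 00:00:38.647 [INFO] http.server: Rate limit applied to client     ░
2024-01-15 00:00:42.840 [INFO] cache.redis: Index rebuild in progress        ░
2024-01-15 00:00:45.454 [DEBUG] auth.jwt: File descriptor limit reached      ░
2024-01-15 00:00:46.739 [DEBUG] worker.main: File descriptor limit reached   ░
2024-01-15 00:00:50.899 [DEBUG] api.handler: Worker thread started           ░
2024-01-15 00:00:55.989 [WARN] queue.consumer: Garbage collection triggered  ░
2024-01-15 00:00:55.822 [INFO] api.handler: Index rebuild in progress [req_id░
                                                                             ░
                                                                             ▼


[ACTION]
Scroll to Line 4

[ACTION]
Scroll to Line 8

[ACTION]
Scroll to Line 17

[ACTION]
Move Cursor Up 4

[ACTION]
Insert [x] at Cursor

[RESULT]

2024-x█1-15 00:00:05.645 [INFO] queue.consumer: Backup completed successfully▲
hello2024-01-15 00:00:06.036 [INFO] net.socket: File descriptor limit reached█
2024-01-15 00:00:09.674 [DEBUG] http.server: Request processed successfully  ░
2024-01-15 00:00:14.187 [WARN] net.socket: Cache hit for key                 ░
2024-01-15 00:00:19.845 [ERROR] auth.jwt: Backup completed successfully      ░
2024-01-15 00:00:23.362 [INFO] api.handler: SSL certificate validated        ░
2024-01-15 00:00:23.552 [DEBUG] http.server: File descriptor limit reached   ░
2024-01-15 00:00:25.423 [WARN] api.handler: Socket connection closed [duratio░
2024-01-15 00:00:30.945 [WARN] cache.redis: Rate limit applied to client [cli░
2024-01-15 00:00:35.001 [INFO] queue.consumer: Request processed successfully░
2024-01-15 00:00:38.647 [INFO] http.server: Rate limit applied to client     ░
2024-01-15 00:00:42.840 [INFO] cache.redis: Index rebuild in progress        ░
2024-01-15 00:00:45.454 [DEBUG] auth.jwt: File descriptor limit reached      ░
2024-01-15 00:00:46.739 [DEBUG] worker.main: File descriptor limit reached   ░
2024-01-15 00:00:50.899 [DEBUG] api.handler: Worker thread started           ░
2024-01-15 00:00:55.989 [WARN] queue.consumer: Garbage collection triggered  ░
2024-01-15 00:00:55.822 [INFO] api.handler: Index rebuild in progress [req_id░
                                                                             ░
                                                                             ▼


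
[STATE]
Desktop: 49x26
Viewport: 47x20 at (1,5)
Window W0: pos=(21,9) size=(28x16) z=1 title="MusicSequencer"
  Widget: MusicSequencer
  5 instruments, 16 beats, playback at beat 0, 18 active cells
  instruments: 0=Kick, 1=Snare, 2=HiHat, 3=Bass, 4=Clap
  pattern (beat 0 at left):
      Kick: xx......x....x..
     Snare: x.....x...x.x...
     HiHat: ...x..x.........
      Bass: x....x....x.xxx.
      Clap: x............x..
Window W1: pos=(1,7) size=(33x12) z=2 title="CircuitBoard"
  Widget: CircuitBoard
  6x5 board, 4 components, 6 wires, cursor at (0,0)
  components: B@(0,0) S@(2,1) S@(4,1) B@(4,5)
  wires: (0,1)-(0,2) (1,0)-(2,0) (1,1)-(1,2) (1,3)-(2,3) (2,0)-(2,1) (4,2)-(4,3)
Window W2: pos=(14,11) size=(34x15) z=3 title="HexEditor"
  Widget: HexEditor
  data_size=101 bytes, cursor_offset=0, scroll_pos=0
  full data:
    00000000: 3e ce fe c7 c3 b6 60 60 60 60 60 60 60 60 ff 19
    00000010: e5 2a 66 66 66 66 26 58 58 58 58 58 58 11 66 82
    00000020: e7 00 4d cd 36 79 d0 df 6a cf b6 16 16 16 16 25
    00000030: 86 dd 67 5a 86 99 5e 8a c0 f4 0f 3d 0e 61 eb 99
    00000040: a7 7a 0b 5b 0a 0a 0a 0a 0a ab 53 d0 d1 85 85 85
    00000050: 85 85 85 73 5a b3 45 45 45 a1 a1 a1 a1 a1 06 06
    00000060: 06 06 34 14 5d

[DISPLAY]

                                               
                                               
┏━━━━━━━━━━━━━━━━━━━━━━━━━━━━━━━┓              
┃ CircuitBoard                  ┃              
┠───────────────────────────────┨━━━━━━━━━━━━━━
┃   0 1 2 3 4 5                 ┃cer           
┃0  [B]  · ─ ┏━━━━━━━━━━━━━━━━━━━━━━━━━━━━━━━━┓
┃            ┃ HexEditor                      ┃
┃1   ·   · ─ ┠────────────────────────────────┨
┃    │       ┃00000000  3E ce fe c7 c3 b6 60 6┃
┃2   · ─ S   ┃00000010  e5 2a 66 66 66 66 26 5┃
┃            ┃00000020  e7 00 4d cd 36 79 d0 d┃
┃3           ┃00000030  86 dd 67 5a 86 99 5e 8┃
┗━━━━━━━━━━━━┃00000040  a7 7a 0b 5b 0a 0a 0a 0┃
             ┃00000050  85 85 85 73 5a b3 45 4┃
             ┃00000060  06 06 34 14 5d        ┃
             ┃                                ┃
             ┃                                ┃
             ┃                                ┃
             ┃                                ┃


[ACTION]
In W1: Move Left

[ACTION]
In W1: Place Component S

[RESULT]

                                               
                                               
┏━━━━━━━━━━━━━━━━━━━━━━━━━━━━━━━┓              
┃ CircuitBoard                  ┃              
┠───────────────────────────────┨━━━━━━━━━━━━━━
┃   0 1 2 3 4 5                 ┃cer           
┃0  [S]  · ─ ┏━━━━━━━━━━━━━━━━━━━━━━━━━━━━━━━━┓
┃            ┃ HexEditor                      ┃
┃1   ·   · ─ ┠────────────────────────────────┨
┃    │       ┃00000000  3E ce fe c7 c3 b6 60 6┃
┃2   · ─ S   ┃00000010  e5 2a 66 66 66 66 26 5┃
┃            ┃00000020  e7 00 4d cd 36 79 d0 d┃
┃3           ┃00000030  86 dd 67 5a 86 99 5e 8┃
┗━━━━━━━━━━━━┃00000040  a7 7a 0b 5b 0a 0a 0a 0┃
             ┃00000050  85 85 85 73 5a b3 45 4┃
             ┃00000060  06 06 34 14 5d        ┃
             ┃                                ┃
             ┃                                ┃
             ┃                                ┃
             ┃                                ┃


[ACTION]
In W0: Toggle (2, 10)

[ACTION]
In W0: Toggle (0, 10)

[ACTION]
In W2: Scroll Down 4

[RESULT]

                                               
                                               
┏━━━━━━━━━━━━━━━━━━━━━━━━━━━━━━━┓              
┃ CircuitBoard                  ┃              
┠───────────────────────────────┨━━━━━━━━━━━━━━
┃   0 1 2 3 4 5                 ┃cer           
┃0  [S]  · ─ ┏━━━━━━━━━━━━━━━━━━━━━━━━━━━━━━━━┓
┃            ┃ HexEditor                      ┃
┃1   ·   · ─ ┠────────────────────────────────┨
┃    │       ┃00000040  a7 7a 0b 5b 0a 0a 0a 0┃
┃2   · ─ S   ┃00000050  85 85 85 73 5a b3 45 4┃
┃            ┃00000060  06 06 34 14 5d        ┃
┃3           ┃                                ┃
┗━━━━━━━━━━━━┃                                ┃
             ┃                                ┃
             ┃                                ┃
             ┃                                ┃
             ┃                                ┃
             ┃                                ┃
             ┃                                ┃


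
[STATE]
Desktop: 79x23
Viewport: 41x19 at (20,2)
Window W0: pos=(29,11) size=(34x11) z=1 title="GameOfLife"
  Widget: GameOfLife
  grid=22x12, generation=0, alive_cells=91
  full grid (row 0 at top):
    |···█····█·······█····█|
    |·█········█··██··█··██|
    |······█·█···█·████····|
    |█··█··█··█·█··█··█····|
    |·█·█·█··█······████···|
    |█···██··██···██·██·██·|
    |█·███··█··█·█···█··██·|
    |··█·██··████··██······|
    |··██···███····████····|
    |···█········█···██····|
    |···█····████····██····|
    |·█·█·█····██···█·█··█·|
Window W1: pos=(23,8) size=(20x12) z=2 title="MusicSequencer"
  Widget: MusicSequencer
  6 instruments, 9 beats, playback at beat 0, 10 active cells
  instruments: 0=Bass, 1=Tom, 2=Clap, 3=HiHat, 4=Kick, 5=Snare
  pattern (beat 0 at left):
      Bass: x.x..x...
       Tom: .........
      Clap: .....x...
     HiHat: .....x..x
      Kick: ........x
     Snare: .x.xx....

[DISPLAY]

                                         
                                         
                                         
                                         
                                         
                                         
   ┏━━━━━━━━━━━━━━━━━━┓                  
   ┃ MusicSequencer   ┃                  
   ┠──────────────────┨                  
   ┃      ▼12345678   ┃━━━━━━━━━━━━━━━━━━
   ┃  Bass█·█··█···   ┃                  
   ┃   Tom·········   ┃──────────────────
   ┃  Clap·····█···   ┃                  
   ┃ HiHat·····█··█   ┃·█··█····         
   ┃  Kick········█   ┃··████···         
   ┃ Snare·█·██····   ┃██·██·██·         
   ┃                  ┃···█··██·         
   ┗━━━━━━━━━━━━━━━━━━┛·██······         
         ┃··██···███····████····         


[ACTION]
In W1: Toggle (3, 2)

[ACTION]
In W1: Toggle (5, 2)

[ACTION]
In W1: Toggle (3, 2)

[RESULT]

                                         
                                         
                                         
                                         
                                         
                                         
   ┏━━━━━━━━━━━━━━━━━━┓                  
   ┃ MusicSequencer   ┃                  
   ┠──────────────────┨                  
   ┃      ▼12345678   ┃━━━━━━━━━━━━━━━━━━
   ┃  Bass█·█··█···   ┃                  
   ┃   Tom·········   ┃──────────────────
   ┃  Clap·····█···   ┃                  
   ┃ HiHat·····█··█   ┃·█··█····         
   ┃  Kick········█   ┃··████···         
   ┃ Snare·████····   ┃██·██·██·         
   ┃                  ┃···█··██·         
   ┗━━━━━━━━━━━━━━━━━━┛·██······         
         ┃··██···███····████····         


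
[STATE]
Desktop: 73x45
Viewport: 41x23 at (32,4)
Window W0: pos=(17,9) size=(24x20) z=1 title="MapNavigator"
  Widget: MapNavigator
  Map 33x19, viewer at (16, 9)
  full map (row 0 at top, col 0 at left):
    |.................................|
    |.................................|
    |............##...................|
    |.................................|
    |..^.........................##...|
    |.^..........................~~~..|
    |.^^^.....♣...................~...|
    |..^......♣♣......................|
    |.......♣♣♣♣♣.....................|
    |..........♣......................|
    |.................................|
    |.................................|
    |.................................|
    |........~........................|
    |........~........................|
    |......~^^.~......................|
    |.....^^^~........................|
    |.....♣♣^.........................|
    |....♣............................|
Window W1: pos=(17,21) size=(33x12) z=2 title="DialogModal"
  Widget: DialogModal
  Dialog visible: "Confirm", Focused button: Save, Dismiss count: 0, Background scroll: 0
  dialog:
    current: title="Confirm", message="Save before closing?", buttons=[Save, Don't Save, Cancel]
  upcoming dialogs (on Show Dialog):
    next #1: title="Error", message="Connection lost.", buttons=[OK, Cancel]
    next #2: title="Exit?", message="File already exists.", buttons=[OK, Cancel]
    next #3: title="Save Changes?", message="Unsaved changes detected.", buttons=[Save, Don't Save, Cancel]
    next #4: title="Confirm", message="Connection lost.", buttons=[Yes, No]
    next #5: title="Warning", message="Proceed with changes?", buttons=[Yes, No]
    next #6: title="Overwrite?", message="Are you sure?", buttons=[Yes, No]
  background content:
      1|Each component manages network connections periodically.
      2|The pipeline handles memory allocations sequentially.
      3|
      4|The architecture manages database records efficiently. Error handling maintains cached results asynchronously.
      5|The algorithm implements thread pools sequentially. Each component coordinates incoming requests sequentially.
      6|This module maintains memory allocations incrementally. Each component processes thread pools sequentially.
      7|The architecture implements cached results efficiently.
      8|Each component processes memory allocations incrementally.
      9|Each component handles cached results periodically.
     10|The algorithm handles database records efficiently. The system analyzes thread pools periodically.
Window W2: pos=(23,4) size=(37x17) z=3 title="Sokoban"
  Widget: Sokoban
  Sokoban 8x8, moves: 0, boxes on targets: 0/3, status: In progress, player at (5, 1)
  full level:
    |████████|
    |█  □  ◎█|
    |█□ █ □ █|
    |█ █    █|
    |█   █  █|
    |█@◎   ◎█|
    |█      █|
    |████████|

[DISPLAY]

━━━━━━━━━━━━━━━━━━━━━━━━━━━┓             
                           ┃             
───────────────────────────┨             
                           ┃             
                           ┃             
                           ┃             
                           ┃             
                           ┃             
                           ┃             
                           ┃             
                           ┃             
  0/3                      ┃             
                           ┃             
                           ┃             
                           ┃             
                           ┃             
━━━━━━━━━━━━━━━━━━━━━━━━━━━┛             
━━━━━━━━━━━━━━━━━┓                       
                 ┃                       
─────────────────┨                       
 manages network ┃                       
──────────────┐ll┃                       
nfirm         │  ┃                       


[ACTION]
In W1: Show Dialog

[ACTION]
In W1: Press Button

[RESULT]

━━━━━━━━━━━━━━━━━━━━━━━━━━━┓             
                           ┃             
───────────────────────────┨             
                           ┃             
                           ┃             
                           ┃             
                           ┃             
                           ┃             
                           ┃             
                           ┃             
                           ┃             
  0/3                      ┃             
                           ┃             
                           ┃             
                           ┃             
                           ┃             
━━━━━━━━━━━━━━━━━━━━━━━━━━━┛             
━━━━━━━━━━━━━━━━━┓                       
                 ┃                       
─────────────────┨                       
 manages network ┃                       
andles memory all┃                       
                 ┃                       


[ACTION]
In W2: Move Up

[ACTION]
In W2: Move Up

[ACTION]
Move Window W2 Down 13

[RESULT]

                                         
                                         
                                         
                                         
                                         
━━━━━━━━┓                                
        ┃                                
────────┨                                
........┃                                
........┃                                
........┃                                
........┃                                
........┃                                
━━━━━━━━━━━━━━━━━━━━━━━━━━━┓             
                           ┃             
───────────────────────────┨             
                           ┃             
                           ┃             
                           ┃             
                           ┃             
                           ┃             
                           ┃             
                           ┃             
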